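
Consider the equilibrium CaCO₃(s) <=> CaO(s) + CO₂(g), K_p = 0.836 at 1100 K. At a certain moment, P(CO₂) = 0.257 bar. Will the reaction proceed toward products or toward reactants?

forward (toward products)

(CaCO₃, CaO are pure solids — omitted from Q_p.)
Q_p = P(CO₂) = 0.257
Q_p = 0.257 < K_p = 0.836, so the forward reaction proceeds.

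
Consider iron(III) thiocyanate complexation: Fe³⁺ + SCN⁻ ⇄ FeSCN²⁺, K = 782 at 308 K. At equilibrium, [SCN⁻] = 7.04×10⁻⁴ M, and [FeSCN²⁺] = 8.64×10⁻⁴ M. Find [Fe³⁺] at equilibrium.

[Fe³⁺] = 0.00157 M

At equilibrium, K = [FeSCN²⁺] / ([Fe³⁺]·[SCN⁻]) = 782.
(8.64×10⁻⁴) / (([Fe³⁺])·(7.04×10⁻⁴)) = 782
[Fe³⁺] = 0.00157 M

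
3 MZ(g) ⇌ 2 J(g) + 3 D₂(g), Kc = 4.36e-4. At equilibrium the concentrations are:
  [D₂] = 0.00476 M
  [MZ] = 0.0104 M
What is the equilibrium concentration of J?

[J] = 0.0674 M

At equilibrium, Kc = [J]²·[D₂]³ / [MZ]³ = 4.36e-4.
([J])²·(0.00476)³ / (0.0104)³ = 4.36e-4
[J]² = 0.00455 ⇒ [J] = 0.0674 M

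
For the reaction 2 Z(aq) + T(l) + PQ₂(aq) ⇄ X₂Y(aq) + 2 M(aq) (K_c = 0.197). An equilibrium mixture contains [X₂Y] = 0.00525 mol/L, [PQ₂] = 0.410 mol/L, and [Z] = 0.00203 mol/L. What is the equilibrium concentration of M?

(T is a pure liquid — omitted from K_c.)
At equilibrium, K_c = [X₂Y]·[M]² / ([Z]²·[PQ₂]) = 0.197.
(0.00525)·([M])² / ((0.00203)²·(0.410)) = 0.197
[M]² = 6.34×10⁻⁵ ⇒ [M] = 0.00796 mol/L

[M] = 0.00796 mol/L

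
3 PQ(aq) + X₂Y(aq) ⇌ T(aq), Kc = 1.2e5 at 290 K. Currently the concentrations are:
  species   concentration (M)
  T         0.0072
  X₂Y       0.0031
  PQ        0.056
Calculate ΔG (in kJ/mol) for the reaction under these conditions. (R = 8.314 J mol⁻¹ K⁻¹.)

Qc = [T] / ([PQ]³·[X₂Y]) = (0.0072) / ((0.056)³·(0.0031)) = 13200
ΔG = RT ln(Qc/Kc) = (8.314 J mol⁻¹ K⁻¹)(290 K) × ln(13200/1.2e5)
   = (2.411 kJ/mol)(-2.207) = -5.32 kJ/mol
ΔG < 0, so the forward reaction is spontaneous (proceeds forward).

ΔG = -5.32 kJ/mol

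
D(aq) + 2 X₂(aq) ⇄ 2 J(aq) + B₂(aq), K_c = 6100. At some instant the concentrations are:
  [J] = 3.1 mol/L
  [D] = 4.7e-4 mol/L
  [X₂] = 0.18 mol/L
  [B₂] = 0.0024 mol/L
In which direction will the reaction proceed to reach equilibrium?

Q_c = [J]²·[B₂] / ([D]·[X₂]²) = (3.1)²·(0.0024) / ((4.7e-4)·(0.18)²) = 1500
Q_c = 1500 < K_c = 6100, so the forward reaction proceeds.

in the forward direction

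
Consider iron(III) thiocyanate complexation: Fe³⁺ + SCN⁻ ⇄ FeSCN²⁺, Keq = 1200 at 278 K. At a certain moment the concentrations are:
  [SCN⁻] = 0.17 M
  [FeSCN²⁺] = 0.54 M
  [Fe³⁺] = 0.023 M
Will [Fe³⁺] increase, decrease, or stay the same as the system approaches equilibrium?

decrease

Q = [FeSCN²⁺] / ([Fe³⁺]·[SCN⁻]) = (0.54) / ((0.023)·(0.17)) = 140
Q = 140 < Keq = 1200: net forward reaction.
Fe³⁺ is a reactant, so it decreases.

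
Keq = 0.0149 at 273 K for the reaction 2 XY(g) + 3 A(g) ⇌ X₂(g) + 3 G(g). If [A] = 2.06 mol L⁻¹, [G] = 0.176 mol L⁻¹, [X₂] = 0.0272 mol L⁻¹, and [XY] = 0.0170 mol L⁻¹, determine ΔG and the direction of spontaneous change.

Q = [X₂]·[G]³ / ([XY]²·[A]³) = (0.0272)·(0.176)³ / ((0.0170)²·(2.06)³) = 0.0587
ΔG = RT ln(Q/Keq) = (8.314 J mol⁻¹ K⁻¹)(273 K) × ln(0.0587/0.0149)
   = (2.270 kJ/mol)(1.371) = 3.11 kJ/mol
ΔG > 0, so the forward reaction is non-spontaneous (proceeds in reverse).

ΔG = 3.11 kJ/mol; the forward reaction is non-spontaneous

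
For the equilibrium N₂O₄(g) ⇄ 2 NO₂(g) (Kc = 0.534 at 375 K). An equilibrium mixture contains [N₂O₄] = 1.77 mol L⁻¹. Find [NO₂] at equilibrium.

[NO₂] = 0.972 mol L⁻¹

At equilibrium, Kc = [NO₂]² / [N₂O₄] = 0.534.
([NO₂])² / (1.77) = 0.534
[NO₂]² = 0.945 ⇒ [NO₂] = 0.972 mol L⁻¹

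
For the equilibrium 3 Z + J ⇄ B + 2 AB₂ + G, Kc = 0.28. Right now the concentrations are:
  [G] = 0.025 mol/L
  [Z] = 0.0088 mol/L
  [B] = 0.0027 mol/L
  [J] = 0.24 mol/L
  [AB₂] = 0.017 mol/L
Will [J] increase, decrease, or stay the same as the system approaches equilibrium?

decrease

Qc = [B]·[AB₂]²·[G] / ([Z]³·[J]) = (0.0027)·(0.017)²·(0.025) / ((0.0088)³·(0.24)) = 0.12
Qc = 0.12 < Kc = 0.28: net forward reaction.
J is a reactant, so it decreases.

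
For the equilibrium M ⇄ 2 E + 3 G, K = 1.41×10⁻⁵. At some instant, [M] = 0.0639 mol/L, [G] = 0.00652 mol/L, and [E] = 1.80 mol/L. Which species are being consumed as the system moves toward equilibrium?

Q = [E]²·[G]³ / [M] = (1.80)²·(0.00652)³ / (0.0639) = 1.41×10⁻⁵
Q = 1.41×10⁻⁵ = K; the system is at equilibrium.

none (at equilibrium)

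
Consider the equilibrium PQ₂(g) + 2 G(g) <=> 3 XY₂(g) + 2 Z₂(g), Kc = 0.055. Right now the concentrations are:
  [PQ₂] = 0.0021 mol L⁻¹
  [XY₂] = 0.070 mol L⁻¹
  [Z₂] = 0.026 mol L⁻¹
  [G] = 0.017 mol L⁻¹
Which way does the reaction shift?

Qc = [XY₂]³·[Z₂]² / ([PQ₂]·[G]²) = (0.070)³·(0.026)² / ((0.0021)·(0.017)²) = 0.38
Qc = 0.38 > Kc = 0.055, so the reverse reaction proceeds.

reverse (toward reactants)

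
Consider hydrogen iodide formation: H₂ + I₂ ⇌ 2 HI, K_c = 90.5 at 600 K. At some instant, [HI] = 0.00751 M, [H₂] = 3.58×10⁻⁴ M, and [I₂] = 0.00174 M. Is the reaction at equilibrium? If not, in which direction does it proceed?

no net change (already at equilibrium)

Q_c = [HI]² / ([H₂]·[I₂]) = (0.00751)² / ((3.58×10⁻⁴)·(0.00174)) = 90.5
Q_c = 90.5 = K_c, so the system is already at equilibrium.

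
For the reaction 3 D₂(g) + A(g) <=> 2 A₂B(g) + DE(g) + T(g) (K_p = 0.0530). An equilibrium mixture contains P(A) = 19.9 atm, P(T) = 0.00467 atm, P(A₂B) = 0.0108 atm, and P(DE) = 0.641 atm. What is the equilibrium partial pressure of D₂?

P(D₂) = 0.00692 atm

At equilibrium, K_p = P(A₂B)²·P(DE)·P(T) / (P(D₂)³·P(A)) = 0.0530.
(0.0108)²·(0.641)·(0.00467) / ((P(D₂))³·(19.9)) = 0.0530
P(D₂)³ = 3.31e-7 ⇒ P(D₂) = 0.00692 atm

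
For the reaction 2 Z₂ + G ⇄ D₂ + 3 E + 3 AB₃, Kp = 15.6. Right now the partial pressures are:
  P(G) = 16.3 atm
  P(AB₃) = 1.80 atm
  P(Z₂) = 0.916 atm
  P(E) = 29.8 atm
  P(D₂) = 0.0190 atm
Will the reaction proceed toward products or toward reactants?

Qp = P(D₂)·P(E)³·P(AB₃)³ / (P(Z₂)²·P(G)) = (0.0190)·(29.8)³·(1.80)³ / ((0.916)²·(16.3)) = 214
Qp = 214 > Kp = 15.6, so the reverse reaction proceeds.

in the reverse direction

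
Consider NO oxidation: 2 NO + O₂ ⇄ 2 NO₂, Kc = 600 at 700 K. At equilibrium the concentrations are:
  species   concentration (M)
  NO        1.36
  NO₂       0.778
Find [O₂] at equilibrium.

[O₂] = 5.45×10⁻⁴ M

At equilibrium, Kc = [NO₂]² / ([NO]²·[O₂]) = 600.
(0.778)² / ((1.36)²·([O₂])) = 600
[O₂] = 5.45×10⁻⁴ M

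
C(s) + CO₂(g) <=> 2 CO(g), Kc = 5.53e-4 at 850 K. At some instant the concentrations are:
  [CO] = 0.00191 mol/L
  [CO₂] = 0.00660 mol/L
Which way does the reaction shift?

at equilibrium

(C is a pure solid — omitted from Qc.)
Qc = [CO]² / [CO₂] = (0.00191)² / (0.00660) = 5.53e-4
Qc = 5.53e-4 = Kc, so the system is already at equilibrium.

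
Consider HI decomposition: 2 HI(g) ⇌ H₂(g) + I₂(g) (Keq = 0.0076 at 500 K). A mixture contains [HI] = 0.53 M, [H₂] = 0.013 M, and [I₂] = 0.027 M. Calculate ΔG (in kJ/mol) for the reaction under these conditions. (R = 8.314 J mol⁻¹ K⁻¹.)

ΔG = -7.50 kJ/mol

Q = [H₂]·[I₂] / [HI]² = (0.013)·(0.027) / (0.53)² = 0.00125
ΔG = RT ln(Q/Keq) = (8.314 J mol⁻¹ K⁻¹)(500 K) × ln(0.00125/0.0076)
   = (4.157 kJ/mol)(-1.805) = -7.50 kJ/mol
ΔG < 0, so the forward reaction is spontaneous (proceeds forward).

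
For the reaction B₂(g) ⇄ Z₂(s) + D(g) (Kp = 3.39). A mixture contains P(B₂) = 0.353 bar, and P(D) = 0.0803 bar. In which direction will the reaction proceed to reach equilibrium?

toward products

(Z₂ is a pure solid — omitted from Qp.)
Qp = P(D) / P(B₂) = (0.0803) / (0.353) = 0.227
Qp = 0.227 < Kp = 3.39, so the forward reaction proceeds.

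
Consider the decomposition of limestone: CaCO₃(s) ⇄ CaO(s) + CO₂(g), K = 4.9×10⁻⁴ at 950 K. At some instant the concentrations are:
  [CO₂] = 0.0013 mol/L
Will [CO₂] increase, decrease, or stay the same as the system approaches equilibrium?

(CaCO₃, CaO are pure solids — omitted from Q.)
Q = [CO₂] = 0.0013
Q = 0.0013 > K = 4.9×10⁻⁴: net reverse reaction.
CO₂ is a product, so it decreases.

decrease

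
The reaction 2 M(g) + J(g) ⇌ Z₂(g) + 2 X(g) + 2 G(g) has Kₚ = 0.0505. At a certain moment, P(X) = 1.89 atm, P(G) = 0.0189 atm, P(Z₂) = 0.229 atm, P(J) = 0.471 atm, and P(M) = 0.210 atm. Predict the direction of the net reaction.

Qₚ = P(Z₂)·P(X)²·P(G)² / (P(M)²·P(J)) = (0.229)·(1.89)²·(0.0189)² / ((0.210)²·(0.471)) = 0.0141
Qₚ = 0.0141 < Kₚ = 0.0505, so the forward reaction proceeds.

forward (toward products)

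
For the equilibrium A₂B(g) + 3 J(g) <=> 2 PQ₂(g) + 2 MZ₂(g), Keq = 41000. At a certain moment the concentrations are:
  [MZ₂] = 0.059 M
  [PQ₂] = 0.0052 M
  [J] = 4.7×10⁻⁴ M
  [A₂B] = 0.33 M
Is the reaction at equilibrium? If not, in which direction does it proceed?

forward (toward products)

Q = [PQ₂]²·[MZ₂]² / ([A₂B]·[J]³) = (0.0052)²·(0.059)² / ((0.33)·(4.7×10⁻⁴)³) = 2700
Q = 2700 < Keq = 41000, so the forward reaction proceeds.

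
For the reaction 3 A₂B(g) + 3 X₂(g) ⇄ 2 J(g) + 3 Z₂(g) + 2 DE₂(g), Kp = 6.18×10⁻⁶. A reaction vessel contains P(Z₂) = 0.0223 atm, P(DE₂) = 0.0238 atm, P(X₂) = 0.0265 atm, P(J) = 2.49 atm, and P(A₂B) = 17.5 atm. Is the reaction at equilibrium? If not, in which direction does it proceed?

toward products

Qp = P(J)²·P(Z₂)³·P(DE₂)² / (P(A₂B)³·P(X₂)³) = (2.49)²·(0.0223)³·(0.0238)² / ((17.5)³·(0.0265)³) = 3.90×10⁻⁷
Qp = 3.90×10⁻⁷ < Kp = 6.18×10⁻⁶, so the forward reaction proceeds.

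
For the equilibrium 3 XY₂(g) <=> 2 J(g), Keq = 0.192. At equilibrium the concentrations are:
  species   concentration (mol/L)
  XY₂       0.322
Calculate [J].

[J] = 0.0801 mol/L

At equilibrium, Keq = [J]² / [XY₂]³ = 0.192.
([J])² / (0.322)³ = 0.192
[J]² = 0.00641 ⇒ [J] = 0.0801 mol/L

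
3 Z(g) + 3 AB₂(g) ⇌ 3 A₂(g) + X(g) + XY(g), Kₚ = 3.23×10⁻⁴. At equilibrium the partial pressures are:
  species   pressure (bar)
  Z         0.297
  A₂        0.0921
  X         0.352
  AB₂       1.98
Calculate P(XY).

At equilibrium, Kₚ = P(A₂)³·P(X)·P(XY) / (P(Z)³·P(AB₂)³) = 3.23×10⁻⁴.
(0.0921)³·(0.352)·(P(XY)) / ((0.297)³·(1.98)³) = 3.23×10⁻⁴
P(XY) = 0.239 bar

P(XY) = 0.239 bar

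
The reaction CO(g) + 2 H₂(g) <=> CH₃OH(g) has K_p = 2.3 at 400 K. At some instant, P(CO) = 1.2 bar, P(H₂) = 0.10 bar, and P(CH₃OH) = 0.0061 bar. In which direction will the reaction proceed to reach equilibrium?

toward products

Q_p = P(CH₃OH) / (P(CO)·P(H₂)²) = (0.0061) / ((1.2)·(0.10)²) = 0.51
Q_p = 0.51 < K_p = 2.3, so the forward reaction proceeds.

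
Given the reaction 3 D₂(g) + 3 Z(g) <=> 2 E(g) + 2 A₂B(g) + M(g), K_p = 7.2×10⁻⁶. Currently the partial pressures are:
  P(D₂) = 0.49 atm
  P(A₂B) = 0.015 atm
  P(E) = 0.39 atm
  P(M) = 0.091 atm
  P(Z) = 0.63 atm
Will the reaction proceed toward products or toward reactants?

Q_p = P(E)²·P(A₂B)²·P(M) / (P(D₂)³·P(Z)³) = (0.39)²·(0.015)²·(0.091) / ((0.49)³·(0.63)³) = 1.1×10⁻⁴
Q_p = 1.1×10⁻⁴ > K_p = 7.2×10⁻⁶, so the reverse reaction proceeds.

toward reactants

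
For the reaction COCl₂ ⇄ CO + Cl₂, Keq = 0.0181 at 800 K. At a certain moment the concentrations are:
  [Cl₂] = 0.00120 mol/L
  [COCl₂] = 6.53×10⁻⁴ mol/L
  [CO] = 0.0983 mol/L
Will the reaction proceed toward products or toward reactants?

toward reactants

Q = [CO]·[Cl₂] / [COCl₂] = (0.0983)·(0.00120) / (6.53×10⁻⁴) = 0.181
Q = 0.181 > Keq = 0.0181, so the reverse reaction proceeds.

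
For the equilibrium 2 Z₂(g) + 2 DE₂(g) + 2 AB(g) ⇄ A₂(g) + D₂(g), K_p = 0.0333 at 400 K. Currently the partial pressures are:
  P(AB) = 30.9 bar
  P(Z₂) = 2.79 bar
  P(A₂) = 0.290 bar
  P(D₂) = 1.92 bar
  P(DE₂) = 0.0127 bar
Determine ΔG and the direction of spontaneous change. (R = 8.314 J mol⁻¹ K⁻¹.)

Q_p = P(A₂)·P(D₂) / (P(Z₂)²·P(DE₂)²·P(AB)²) = (0.290)·(1.92) / ((2.79)²·(0.0127)²·(30.9)²) = 0.464
ΔG = RT ln(Q_p/K_p) = (8.314 J mol⁻¹ K⁻¹)(400 K) × ln(0.464/0.0333)
   = (3.326 kJ/mol)(2.634) = 8.76 kJ/mol
ΔG > 0, so the forward reaction is non-spontaneous (proceeds in reverse).

ΔG = 8.76 kJ/mol; the forward reaction is non-spontaneous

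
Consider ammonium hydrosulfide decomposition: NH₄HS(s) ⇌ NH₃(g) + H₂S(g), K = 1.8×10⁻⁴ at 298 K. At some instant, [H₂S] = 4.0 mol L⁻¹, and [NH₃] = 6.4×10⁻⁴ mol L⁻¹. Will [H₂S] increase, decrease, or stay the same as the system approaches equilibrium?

decrease

(NH₄HS is a pure solid — omitted from Q.)
Q = [NH₃]·[H₂S] = (6.4×10⁻⁴)·(4.0) = 0.0026
Q = 0.0026 > K = 1.8×10⁻⁴: net reverse reaction.
H₂S is a product, so it decreases.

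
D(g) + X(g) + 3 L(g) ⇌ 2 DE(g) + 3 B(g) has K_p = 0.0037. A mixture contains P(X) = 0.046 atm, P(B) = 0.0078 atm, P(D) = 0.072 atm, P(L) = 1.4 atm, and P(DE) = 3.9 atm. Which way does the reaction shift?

Q_p = P(DE)²·P(B)³ / (P(D)·P(X)·P(L)³) = (3.9)²·(0.0078)³ / ((0.072)·(0.046)·(1.4)³) = 7.9e-4
Q_p = 7.9e-4 < K_p = 0.0037, so the forward reaction proceeds.

forward (toward products)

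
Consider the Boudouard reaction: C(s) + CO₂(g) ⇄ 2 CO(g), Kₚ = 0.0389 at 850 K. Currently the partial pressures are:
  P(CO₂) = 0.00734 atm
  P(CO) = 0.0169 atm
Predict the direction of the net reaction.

no net change (already at equilibrium)

(C is a pure solid — omitted from Qₚ.)
Qₚ = P(CO)² / P(CO₂) = (0.0169)² / (0.00734) = 0.0389
Qₚ = 0.0389 = Kₚ, so the system is already at equilibrium.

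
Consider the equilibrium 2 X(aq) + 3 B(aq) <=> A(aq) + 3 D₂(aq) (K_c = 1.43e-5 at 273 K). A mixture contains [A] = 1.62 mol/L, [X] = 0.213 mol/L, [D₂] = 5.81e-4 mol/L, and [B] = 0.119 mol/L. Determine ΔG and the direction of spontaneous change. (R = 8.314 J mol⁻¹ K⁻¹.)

ΔG = -2.80 kJ/mol; the forward reaction is spontaneous

Q_c = [A]·[D₂]³ / ([X]²·[B]³) = (1.62)·(5.81e-4)³ / ((0.213)²·(0.119)³) = 4.16e-6
ΔG = RT ln(Q_c/K_c) = (8.314 J mol⁻¹ K⁻¹)(273 K) × ln(4.16e-6/1.43e-5)
   = (2.270 kJ/mol)(-1.235) = -2.80 kJ/mol
ΔG < 0, so the forward reaction is spontaneous (proceeds forward).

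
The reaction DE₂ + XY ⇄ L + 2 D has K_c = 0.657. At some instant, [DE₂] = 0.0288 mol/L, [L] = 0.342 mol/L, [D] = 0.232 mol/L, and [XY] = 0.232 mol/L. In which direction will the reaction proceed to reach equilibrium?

Q_c = [L]·[D]² / ([DE₂]·[XY]) = (0.342)·(0.232)² / ((0.0288)·(0.232)) = 2.75
Q_c = 2.75 > K_c = 0.657, so the reverse reaction proceeds.

toward reactants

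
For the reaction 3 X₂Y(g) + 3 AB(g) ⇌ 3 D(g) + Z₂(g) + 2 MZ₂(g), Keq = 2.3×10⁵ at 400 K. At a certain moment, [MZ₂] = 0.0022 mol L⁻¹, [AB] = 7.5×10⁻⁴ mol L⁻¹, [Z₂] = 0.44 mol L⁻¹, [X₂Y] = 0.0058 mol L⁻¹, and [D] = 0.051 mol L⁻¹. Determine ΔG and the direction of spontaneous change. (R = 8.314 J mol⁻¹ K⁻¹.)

ΔG = 8.99 kJ/mol; the forward reaction is non-spontaneous

Q = [D]³·[Z₂]·[MZ₂]² / ([X₂Y]³·[AB]³) = (0.051)³·(0.44)·(0.0022)² / ((0.0058)³·(7.5×10⁻⁴)³) = 3.43×10⁶
ΔG = RT ln(Q/Keq) = (8.314 J mol⁻¹ K⁻¹)(400 K) × ln(3.43×10⁶/2.3×10⁵)
   = (3.326 kJ/mol)(2.702) = 8.99 kJ/mol
ΔG > 0, so the forward reaction is non-spontaneous (proceeds in reverse).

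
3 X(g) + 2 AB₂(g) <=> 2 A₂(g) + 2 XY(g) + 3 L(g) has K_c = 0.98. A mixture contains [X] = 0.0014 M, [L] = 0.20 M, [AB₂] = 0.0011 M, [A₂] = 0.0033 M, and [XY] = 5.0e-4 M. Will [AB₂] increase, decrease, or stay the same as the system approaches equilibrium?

Q_c = [A₂]²·[XY]²·[L]³ / ([X]³·[AB₂]²) = (0.0033)²·(5.0e-4)²·(0.20)³ / ((0.0014)³·(0.0011)²) = 6.6
Q_c = 6.6 > K_c = 0.98: net reverse reaction.
AB₂ is a reactant, so it increases.

increase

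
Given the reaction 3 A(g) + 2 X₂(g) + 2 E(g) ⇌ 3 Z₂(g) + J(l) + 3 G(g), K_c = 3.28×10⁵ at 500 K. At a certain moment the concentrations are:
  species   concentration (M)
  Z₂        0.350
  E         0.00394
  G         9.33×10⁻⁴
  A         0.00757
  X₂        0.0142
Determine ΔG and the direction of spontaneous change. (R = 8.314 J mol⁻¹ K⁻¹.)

(J is a pure liquid — omitted from Q_c.)
Q_c = [Z₂]³·[G]³ / ([A]³·[X₂]²·[E]²) = (0.350)³·(9.33×10⁻⁴)³ / ((0.00757)³·(0.0142)²·(0.00394)²) = 25600
ΔG = RT ln(Q_c/K_c) = (8.314 J mol⁻¹ K⁻¹)(500 K) × ln(25600/3.28×10⁵)
   = (4.157 kJ/mol)(-2.550) = -10.6 kJ/mol
ΔG < 0, so the forward reaction is spontaneous (proceeds forward).

ΔG = -10.6 kJ/mol; the forward reaction is spontaneous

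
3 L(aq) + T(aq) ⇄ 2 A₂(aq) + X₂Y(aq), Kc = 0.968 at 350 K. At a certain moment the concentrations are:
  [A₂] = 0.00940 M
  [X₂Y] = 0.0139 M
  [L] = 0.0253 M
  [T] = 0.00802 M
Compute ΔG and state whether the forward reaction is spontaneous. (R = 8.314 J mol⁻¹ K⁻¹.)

ΔG = 6.63 kJ/mol; the forward reaction is non-spontaneous

Qc = [A₂]²·[X₂Y] / ([L]³·[T]) = (0.00940)²·(0.0139) / ((0.0253)³·(0.00802)) = 9.46
ΔG = RT ln(Qc/Kc) = (8.314 J mol⁻¹ K⁻¹)(350 K) × ln(9.46/0.968)
   = (2.910 kJ/mol)(2.280) = 6.63 kJ/mol
ΔG > 0, so the forward reaction is non-spontaneous (proceeds in reverse).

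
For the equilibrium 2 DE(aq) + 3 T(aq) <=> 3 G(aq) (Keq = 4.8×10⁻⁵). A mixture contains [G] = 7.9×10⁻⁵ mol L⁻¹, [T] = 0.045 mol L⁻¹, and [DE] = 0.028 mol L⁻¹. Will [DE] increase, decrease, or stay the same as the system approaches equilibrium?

Q = [G]³ / ([DE]²·[T]³) = (7.9×10⁻⁵)³ / ((0.028)²·(0.045)³) = 6.9×10⁻⁶
Q = 6.9×10⁻⁶ < Keq = 4.8×10⁻⁵: net forward reaction.
DE is a reactant, so it decreases.

decrease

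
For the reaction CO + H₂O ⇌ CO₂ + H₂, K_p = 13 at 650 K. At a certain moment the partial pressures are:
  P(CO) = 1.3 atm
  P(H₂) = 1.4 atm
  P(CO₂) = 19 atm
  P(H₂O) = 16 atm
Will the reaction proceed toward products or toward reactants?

Q_p = P(CO₂)·P(H₂) / (P(CO)·P(H₂O)) = (19)·(1.4) / ((1.3)·(16)) = 1.3
Q_p = 1.3 < K_p = 13, so the forward reaction proceeds.

toward products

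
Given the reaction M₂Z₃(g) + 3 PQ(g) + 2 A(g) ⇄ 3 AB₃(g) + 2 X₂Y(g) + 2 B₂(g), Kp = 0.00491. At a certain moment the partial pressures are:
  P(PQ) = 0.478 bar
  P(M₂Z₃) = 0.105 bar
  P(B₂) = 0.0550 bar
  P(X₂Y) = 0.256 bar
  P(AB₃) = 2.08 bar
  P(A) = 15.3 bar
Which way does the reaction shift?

Qp = P(AB₃)³·P(X₂Y)²·P(B₂)² / (P(M₂Z₃)·P(PQ)³·P(A)²) = (2.08)³·(0.256)²·(0.0550)² / ((0.105)·(0.478)³·(15.3)²) = 6.65e-4
Qp = 6.65e-4 < Kp = 0.00491, so the forward reaction proceeds.

forward (toward products)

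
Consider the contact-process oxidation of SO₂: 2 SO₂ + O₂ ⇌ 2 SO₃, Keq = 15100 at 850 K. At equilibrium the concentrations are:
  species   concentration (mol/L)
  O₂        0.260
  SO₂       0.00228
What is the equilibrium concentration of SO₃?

At equilibrium, Keq = [SO₃]² / ([SO₂]²·[O₂]) = 15100.
([SO₃])² / ((0.00228)²·(0.260)) = 15100
[SO₃]² = 0.0204 ⇒ [SO₃] = 0.143 mol/L

[SO₃] = 0.143 mol/L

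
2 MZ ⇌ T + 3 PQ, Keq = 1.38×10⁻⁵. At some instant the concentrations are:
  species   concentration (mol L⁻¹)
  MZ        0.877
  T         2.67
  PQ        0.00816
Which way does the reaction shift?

Q = [T]·[PQ]³ / [MZ]² = (2.67)·(0.00816)³ / (0.877)² = 1.89×10⁻⁶
Q = 1.89×10⁻⁶ < Keq = 1.38×10⁻⁵, so the forward reaction proceeds.

forward (toward products)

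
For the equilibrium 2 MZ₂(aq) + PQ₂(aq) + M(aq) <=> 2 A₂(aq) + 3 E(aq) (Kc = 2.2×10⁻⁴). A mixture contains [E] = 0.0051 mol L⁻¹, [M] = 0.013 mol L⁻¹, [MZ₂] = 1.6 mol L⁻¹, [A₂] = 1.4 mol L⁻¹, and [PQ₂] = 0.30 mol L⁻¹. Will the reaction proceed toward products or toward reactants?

forward (toward products)

Qc = [A₂]²·[E]³ / ([MZ₂]²·[PQ₂]·[M]) = (1.4)²·(0.0051)³ / ((1.6)²·(0.30)·(0.013)) = 2.6×10⁻⁵
Qc = 2.6×10⁻⁵ < Kc = 2.2×10⁻⁴, so the forward reaction proceeds.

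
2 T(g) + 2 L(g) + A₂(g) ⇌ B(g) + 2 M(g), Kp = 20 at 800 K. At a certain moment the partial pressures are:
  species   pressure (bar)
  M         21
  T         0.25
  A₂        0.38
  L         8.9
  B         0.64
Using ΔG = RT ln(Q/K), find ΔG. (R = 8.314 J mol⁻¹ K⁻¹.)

Qp = P(B)·P(M)² / (P(T)²·P(L)²·P(A₂)) = (0.64)·(21)² / ((0.25)²·(8.9)²·(0.38)) = 150
ΔG = RT ln(Qp/Kp) = (8.314 J mol⁻¹ K⁻¹)(800 K) × ln(150/20)
   = (6.651 kJ/mol)(2.015) = 13.4 kJ/mol
ΔG > 0, so the forward reaction is non-spontaneous (proceeds in reverse).

ΔG = 13.4 kJ/mol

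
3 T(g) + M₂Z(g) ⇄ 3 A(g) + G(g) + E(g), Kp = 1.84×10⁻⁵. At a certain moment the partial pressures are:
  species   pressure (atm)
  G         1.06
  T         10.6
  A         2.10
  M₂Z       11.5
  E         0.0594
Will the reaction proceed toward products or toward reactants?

toward reactants

Qp = P(A)³·P(G)·P(E) / (P(T)³·P(M₂Z)) = (2.10)³·(1.06)·(0.0594) / ((10.6)³·(11.5)) = 4.26×10⁻⁵
Qp = 4.26×10⁻⁵ > Kp = 1.84×10⁻⁵, so the reverse reaction proceeds.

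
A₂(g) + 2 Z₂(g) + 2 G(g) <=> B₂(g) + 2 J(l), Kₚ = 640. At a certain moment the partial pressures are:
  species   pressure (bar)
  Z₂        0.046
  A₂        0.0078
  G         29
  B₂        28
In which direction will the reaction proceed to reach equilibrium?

(J is a pure liquid — omitted from Qₚ.)
Qₚ = P(B₂) / (P(A₂)·P(Z₂)²·P(G)²) = (28) / ((0.0078)·(0.046)²·(29)²) = 2000
Qₚ = 2000 > Kₚ = 640, so the reverse reaction proceeds.

to the left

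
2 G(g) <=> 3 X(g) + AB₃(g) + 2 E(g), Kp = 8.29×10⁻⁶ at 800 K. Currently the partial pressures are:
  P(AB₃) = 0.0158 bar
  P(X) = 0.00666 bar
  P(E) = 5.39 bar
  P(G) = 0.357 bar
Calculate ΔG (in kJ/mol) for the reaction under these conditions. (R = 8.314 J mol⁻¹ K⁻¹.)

ΔG = -13.7 kJ/mol

Qp = P(X)³·P(AB₃)·P(E)² / P(G)² = (0.00666)³·(0.0158)·(5.39)² / (0.357)² = 1.06×10⁻⁶
ΔG = RT ln(Qp/Kp) = (8.314 J mol⁻¹ K⁻¹)(800 K) × ln(1.06×10⁻⁶/8.29×10⁻⁶)
   = (6.651 kJ/mol)(-2.057) = -13.7 kJ/mol
ΔG < 0, so the forward reaction is spontaneous (proceeds forward).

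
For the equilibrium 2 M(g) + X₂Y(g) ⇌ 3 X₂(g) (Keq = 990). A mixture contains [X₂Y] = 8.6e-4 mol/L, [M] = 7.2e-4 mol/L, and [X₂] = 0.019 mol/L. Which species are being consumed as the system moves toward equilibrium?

Q = [X₂]³ / ([M]²·[X₂Y]) = (0.019)³ / ((7.2e-4)²·(8.6e-4)) = 15000
Q = 15000 > Keq = 990: net reverse reaction.

X₂ (products)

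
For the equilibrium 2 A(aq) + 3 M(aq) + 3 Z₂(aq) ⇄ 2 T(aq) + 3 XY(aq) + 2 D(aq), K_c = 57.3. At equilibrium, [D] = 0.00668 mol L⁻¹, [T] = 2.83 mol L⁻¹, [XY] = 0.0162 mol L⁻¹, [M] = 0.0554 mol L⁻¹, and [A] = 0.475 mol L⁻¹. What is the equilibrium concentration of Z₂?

At equilibrium, K_c = [T]²·[XY]³·[D]² / ([A]²·[M]³·[Z₂]³) = 57.3.
(2.83)²·(0.0162)³·(0.00668)² / ((0.475)²·(0.0554)³·([Z₂])³) = 57.3
[Z₂]³ = 6.91×10⁻⁷ ⇒ [Z₂] = 0.00884 mol L⁻¹

[Z₂] = 0.00884 mol L⁻¹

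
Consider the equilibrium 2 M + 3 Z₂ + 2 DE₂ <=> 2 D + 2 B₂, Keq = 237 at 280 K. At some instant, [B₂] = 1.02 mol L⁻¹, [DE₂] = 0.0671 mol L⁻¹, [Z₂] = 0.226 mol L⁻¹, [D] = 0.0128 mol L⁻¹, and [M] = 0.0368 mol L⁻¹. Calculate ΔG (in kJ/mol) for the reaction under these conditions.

Q = [D]²·[B₂]² / ([M]²·[Z₂]³·[DE₂]²) = (0.0128)²·(1.02)² / ((0.0368)²·(0.226)³·(0.0671)²) = 2420
ΔG = RT ln(Q/Keq) = (8.314 J mol⁻¹ K⁻¹)(280 K) × ln(2420/237)
   = (2.328 kJ/mol)(2.323) = 5.41 kJ/mol
ΔG > 0, so the forward reaction is non-spontaneous (proceeds in reverse).

ΔG = 5.41 kJ/mol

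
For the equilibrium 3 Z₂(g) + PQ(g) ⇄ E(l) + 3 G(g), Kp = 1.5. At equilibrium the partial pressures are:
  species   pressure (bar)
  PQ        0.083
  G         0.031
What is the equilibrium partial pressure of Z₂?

(E is a pure liquid — omitted from Kp.)
At equilibrium, Kp = P(G)³ / (P(Z₂)³·P(PQ)) = 1.5.
(0.031)³ / ((P(Z₂))³·(0.083)) = 1.5
P(Z₂)³ = 2.39×10⁻⁴ ⇒ P(Z₂) = 0.062 bar

P(Z₂) = 0.062 bar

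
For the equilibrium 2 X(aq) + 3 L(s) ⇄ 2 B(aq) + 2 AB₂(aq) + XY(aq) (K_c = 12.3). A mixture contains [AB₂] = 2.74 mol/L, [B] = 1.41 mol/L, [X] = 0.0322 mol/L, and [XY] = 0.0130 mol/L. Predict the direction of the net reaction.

reverse (toward reactants)

(L is a pure solid — omitted from Q_c.)
Q_c = [B]²·[AB₂]²·[XY] / [X]² = (1.41)²·(2.74)²·(0.0130) / (0.0322)² = 187
Q_c = 187 > K_c = 12.3, so the reverse reaction proceeds.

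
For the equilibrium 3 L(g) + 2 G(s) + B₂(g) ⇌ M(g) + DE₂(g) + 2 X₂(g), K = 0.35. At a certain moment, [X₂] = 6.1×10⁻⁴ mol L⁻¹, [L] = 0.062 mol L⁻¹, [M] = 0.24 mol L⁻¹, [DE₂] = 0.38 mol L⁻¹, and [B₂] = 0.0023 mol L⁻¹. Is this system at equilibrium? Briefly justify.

(G is a pure solid — omitted from Q.)
Q = [M]·[DE₂]·[X₂]² / ([L]³·[B₂]) = (0.24)·(0.38)·(6.1×10⁻⁴)² / ((0.062)³·(0.0023)) = 0.062
Q = 0.062 < K = 0.35: net forward reaction.

no; Q < K, reaction proceeds forward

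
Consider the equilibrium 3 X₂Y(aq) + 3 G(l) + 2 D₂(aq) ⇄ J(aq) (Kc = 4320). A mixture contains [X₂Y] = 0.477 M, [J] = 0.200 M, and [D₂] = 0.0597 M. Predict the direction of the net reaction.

toward products

(G is a pure liquid — omitted from Qc.)
Qc = [J] / ([X₂Y]³·[D₂]²) = (0.200) / ((0.477)³·(0.0597)²) = 517
Qc = 517 < Kc = 4320, so the forward reaction proceeds.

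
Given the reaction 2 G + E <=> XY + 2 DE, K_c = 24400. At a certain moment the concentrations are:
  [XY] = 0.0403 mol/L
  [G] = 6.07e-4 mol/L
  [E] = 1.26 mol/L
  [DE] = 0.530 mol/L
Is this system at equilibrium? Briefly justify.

yes, at equilibrium

Q_c = [XY]·[DE]² / ([G]²·[E]) = (0.0403)·(0.530)² / ((6.07e-4)²·(1.26)) = 24400
Q_c = 24400 = K_c; the system is at equilibrium.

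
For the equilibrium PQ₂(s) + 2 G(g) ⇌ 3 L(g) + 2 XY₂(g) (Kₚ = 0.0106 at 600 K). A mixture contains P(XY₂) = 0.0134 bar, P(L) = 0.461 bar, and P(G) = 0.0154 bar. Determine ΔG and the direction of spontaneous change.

ΔG = 9.71 kJ/mol; the forward reaction is non-spontaneous

(PQ₂ is a pure solid — omitted from Qₚ.)
Qₚ = P(L)³·P(XY₂)² / P(G)² = (0.461)³·(0.0134)² / (0.0154)² = 0.0742
ΔG = RT ln(Qₚ/Kₚ) = (8.314 J mol⁻¹ K⁻¹)(600 K) × ln(0.0742/0.0106)
   = (4.988 kJ/mol)(1.946) = 9.71 kJ/mol
ΔG > 0, so the forward reaction is non-spontaneous (proceeds in reverse).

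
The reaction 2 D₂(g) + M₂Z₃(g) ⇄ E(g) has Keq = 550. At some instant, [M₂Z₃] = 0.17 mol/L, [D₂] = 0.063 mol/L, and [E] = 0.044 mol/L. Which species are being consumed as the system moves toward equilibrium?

D₂, M₂Z₃ (reactants)

Q = [E] / ([D₂]²·[M₂Z₃]) = (0.044) / ((0.063)²·(0.17)) = 65
Q = 65 < Keq = 550: net forward reaction.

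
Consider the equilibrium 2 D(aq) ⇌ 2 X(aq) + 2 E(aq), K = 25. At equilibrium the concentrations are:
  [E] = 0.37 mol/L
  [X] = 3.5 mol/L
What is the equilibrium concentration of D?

At equilibrium, K = [X]²·[E]² / [D]² = 25.
(3.5)²·(0.37)² / ([D])² = 25
[D]² = 0.0671 ⇒ [D] = 0.26 mol/L

[D] = 0.26 mol/L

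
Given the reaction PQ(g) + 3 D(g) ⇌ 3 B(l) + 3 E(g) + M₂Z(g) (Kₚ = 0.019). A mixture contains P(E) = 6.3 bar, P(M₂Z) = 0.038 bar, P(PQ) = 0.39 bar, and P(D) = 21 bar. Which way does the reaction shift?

(B is a pure liquid — omitted from Qₚ.)
Qₚ = P(E)³·P(M₂Z) / (P(PQ)·P(D)³) = (6.3)³·(0.038) / ((0.39)·(21)³) = 0.0026
Qₚ = 0.0026 < Kₚ = 0.019, so the forward reaction proceeds.

to the right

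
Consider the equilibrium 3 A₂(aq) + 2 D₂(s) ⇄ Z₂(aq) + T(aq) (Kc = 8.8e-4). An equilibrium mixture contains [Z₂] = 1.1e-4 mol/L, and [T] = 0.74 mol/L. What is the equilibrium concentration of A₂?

(D₂ is a pure solid — omitted from Kc.)
At equilibrium, Kc = [Z₂]·[T] / [A₂]³ = 8.8e-4.
(1.1e-4)·(0.74) / ([A₂])³ = 8.8e-4
[A₂]³ = 0.0925 ⇒ [A₂] = 0.45 mol/L

[A₂] = 0.45 mol/L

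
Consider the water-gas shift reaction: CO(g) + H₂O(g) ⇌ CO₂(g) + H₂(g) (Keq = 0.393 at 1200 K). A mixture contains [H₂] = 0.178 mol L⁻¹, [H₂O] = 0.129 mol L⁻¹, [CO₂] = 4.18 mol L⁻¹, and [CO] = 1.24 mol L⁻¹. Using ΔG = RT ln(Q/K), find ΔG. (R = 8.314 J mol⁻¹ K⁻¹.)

ΔG = 24.7 kJ/mol

Q = [CO₂]·[H₂] / ([CO]·[H₂O]) = (4.18)·(0.178) / ((1.24)·(0.129)) = 4.65
ΔG = RT ln(Q/Keq) = (8.314 J mol⁻¹ K⁻¹)(1200 K) × ln(4.65/0.393)
   = (9.977 kJ/mol)(2.471) = 24.7 kJ/mol
ΔG > 0, so the forward reaction is non-spontaneous (proceeds in reverse).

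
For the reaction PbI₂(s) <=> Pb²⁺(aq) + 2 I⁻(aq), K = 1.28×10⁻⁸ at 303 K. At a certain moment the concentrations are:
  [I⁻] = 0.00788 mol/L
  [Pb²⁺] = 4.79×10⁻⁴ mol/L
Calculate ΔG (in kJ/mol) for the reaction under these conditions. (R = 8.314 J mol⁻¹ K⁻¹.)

ΔG = 2.12 kJ/mol

(PbI₂ is a pure solid — omitted from Q.)
Q = [Pb²⁺]·[I⁻]² = (4.79×10⁻⁴)·(0.00788)² = 2.97×10⁻⁸
ΔG = RT ln(Q/K) = (8.314 J mol⁻¹ K⁻¹)(303 K) × ln(2.97×10⁻⁸/1.28×10⁻⁸)
   = (2.519 kJ/mol)(0.8417) = 2.12 kJ/mol
ΔG > 0, so the forward reaction is non-spontaneous (proceeds in reverse).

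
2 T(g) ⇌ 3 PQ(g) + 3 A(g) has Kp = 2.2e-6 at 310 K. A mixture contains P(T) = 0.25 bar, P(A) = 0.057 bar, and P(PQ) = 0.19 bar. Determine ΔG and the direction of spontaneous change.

Qp = P(PQ)³·P(A)³ / P(T)² = (0.19)³·(0.057)³ / (0.25)² = 2.03e-5
ΔG = RT ln(Qp/Kp) = (8.314 J mol⁻¹ K⁻¹)(310 K) × ln(2.03e-5/2.2e-6)
   = (2.577 kJ/mol)(2.222) = 5.73 kJ/mol
ΔG > 0, so the forward reaction is non-spontaneous (proceeds in reverse).

ΔG = 5.73 kJ/mol; the forward reaction is non-spontaneous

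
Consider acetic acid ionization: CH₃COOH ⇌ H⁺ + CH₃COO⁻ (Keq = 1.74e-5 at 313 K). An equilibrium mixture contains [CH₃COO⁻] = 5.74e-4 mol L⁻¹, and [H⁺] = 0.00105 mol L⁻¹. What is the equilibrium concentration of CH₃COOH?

At equilibrium, Keq = [H⁺]·[CH₃COO⁻] / [CH₃COOH] = 1.74e-5.
(0.00105)·(5.74e-4) / ([CH₃COOH]) = 1.74e-5
[CH₃COOH] = 0.0346 mol L⁻¹

[CH₃COOH] = 0.0346 mol L⁻¹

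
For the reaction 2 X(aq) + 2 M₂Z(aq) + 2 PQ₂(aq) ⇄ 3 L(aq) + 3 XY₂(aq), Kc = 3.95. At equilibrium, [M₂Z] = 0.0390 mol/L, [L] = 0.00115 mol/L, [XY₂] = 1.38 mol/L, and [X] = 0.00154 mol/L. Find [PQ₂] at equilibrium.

[PQ₂] = 0.530 mol/L

At equilibrium, Kc = [L]³·[XY₂]³ / ([X]²·[M₂Z]²·[PQ₂]²) = 3.95.
(0.00115)³·(1.38)³ / ((0.00154)²·(0.0390)²·([PQ₂])²) = 3.95
[PQ₂]² = 0.281 ⇒ [PQ₂] = 0.530 mol/L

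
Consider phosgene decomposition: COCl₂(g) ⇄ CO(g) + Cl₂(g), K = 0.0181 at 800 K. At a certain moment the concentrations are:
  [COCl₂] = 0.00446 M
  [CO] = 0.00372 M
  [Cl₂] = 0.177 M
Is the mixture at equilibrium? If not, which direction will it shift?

no; Q > K, reaction proceeds in reverse

Q = [CO]·[Cl₂] / [COCl₂] = (0.00372)·(0.177) / (0.00446) = 0.148
Q = 0.148 > K = 0.0181: net reverse reaction.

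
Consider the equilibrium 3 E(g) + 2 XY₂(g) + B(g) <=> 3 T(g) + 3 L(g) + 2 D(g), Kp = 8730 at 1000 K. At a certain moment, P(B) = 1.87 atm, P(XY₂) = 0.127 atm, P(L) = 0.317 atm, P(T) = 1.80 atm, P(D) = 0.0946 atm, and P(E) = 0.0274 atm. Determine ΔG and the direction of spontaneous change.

ΔG = -9.82 kJ/mol; the forward reaction is spontaneous

Qp = P(T)³·P(L)³·P(D)² / (P(E)³·P(XY₂)²·P(B)) = (1.80)³·(0.317)³·(0.0946)² / ((0.0274)³·(0.127)²·(1.87)) = 2680
ΔG = RT ln(Qp/Kp) = (8.314 J mol⁻¹ K⁻¹)(1000 K) × ln(2680/8730)
   = (8.314 kJ/mol)(-1.181) = -9.82 kJ/mol
ΔG < 0, so the forward reaction is spontaneous (proceeds forward).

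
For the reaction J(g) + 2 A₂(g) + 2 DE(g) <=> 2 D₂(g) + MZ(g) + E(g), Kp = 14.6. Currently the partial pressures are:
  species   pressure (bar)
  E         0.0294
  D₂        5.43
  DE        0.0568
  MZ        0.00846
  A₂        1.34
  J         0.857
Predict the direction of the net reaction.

toward products

Qp = P(D₂)²·P(MZ)·P(E) / (P(J)·P(A₂)²·P(DE)²) = (5.43)²·(0.00846)·(0.0294) / ((0.857)·(1.34)²·(0.0568)²) = 1.48
Qp = 1.48 < Kp = 14.6, so the forward reaction proceeds.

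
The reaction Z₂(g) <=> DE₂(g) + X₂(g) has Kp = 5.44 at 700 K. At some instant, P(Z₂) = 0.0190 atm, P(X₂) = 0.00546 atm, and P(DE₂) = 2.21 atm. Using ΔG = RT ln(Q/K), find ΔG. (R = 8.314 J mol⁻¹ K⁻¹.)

ΔG = -12.5 kJ/mol

Qp = P(DE₂)·P(X₂) / P(Z₂) = (2.21)·(0.00546) / (0.0190) = 0.635
ΔG = RT ln(Qp/Kp) = (8.314 J mol⁻¹ K⁻¹)(700 K) × ln(0.635/5.44)
   = (5.820 kJ/mol)(-2.148) = -12.5 kJ/mol
ΔG < 0, so the forward reaction is spontaneous (proceeds forward).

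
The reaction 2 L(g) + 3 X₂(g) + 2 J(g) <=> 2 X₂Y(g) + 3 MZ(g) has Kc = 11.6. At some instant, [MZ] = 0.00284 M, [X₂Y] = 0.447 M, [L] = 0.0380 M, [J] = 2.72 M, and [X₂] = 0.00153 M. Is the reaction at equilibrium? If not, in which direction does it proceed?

Qc = [X₂Y]²·[MZ]³ / ([L]²·[X₂]³·[J]²) = (0.447)²·(0.00284)³ / ((0.0380)²·(0.00153)³·(2.72)²) = 120
Qc = 120 > Kc = 11.6, so the reverse reaction proceeds.

toward reactants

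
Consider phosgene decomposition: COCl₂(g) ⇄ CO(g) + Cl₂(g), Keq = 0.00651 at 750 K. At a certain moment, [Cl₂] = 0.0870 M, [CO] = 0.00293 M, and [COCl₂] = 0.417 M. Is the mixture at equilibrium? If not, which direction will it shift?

Q = [CO]·[Cl₂] / [COCl₂] = (0.00293)·(0.0870) / (0.417) = 6.11×10⁻⁴
Q = 6.11×10⁻⁴ < Keq = 0.00651: net forward reaction.

no; Q < K, reaction proceeds forward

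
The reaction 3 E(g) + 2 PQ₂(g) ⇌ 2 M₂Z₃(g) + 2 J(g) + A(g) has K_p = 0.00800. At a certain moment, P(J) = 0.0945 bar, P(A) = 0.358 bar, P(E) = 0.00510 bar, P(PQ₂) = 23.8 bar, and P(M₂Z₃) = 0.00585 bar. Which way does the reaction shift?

Q_p = P(M₂Z₃)²·P(J)²·P(A) / (P(E)³·P(PQ₂)²) = (0.00585)²·(0.0945)²·(0.358) / ((0.00510)³·(23.8)²) = 0.00146
Q_p = 0.00146 < K_p = 0.00800, so the forward reaction proceeds.

to the right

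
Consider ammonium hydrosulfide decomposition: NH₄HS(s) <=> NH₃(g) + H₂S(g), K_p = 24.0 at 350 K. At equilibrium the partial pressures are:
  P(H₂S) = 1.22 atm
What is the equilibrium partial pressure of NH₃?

P(NH₃) = 19.7 atm

(NH₄HS is a pure solid — omitted from K_p.)
At equilibrium, K_p = P(NH₃)·P(H₂S) = 24.0.
(P(NH₃))·(1.22) = 24.0
P(NH₃) = 19.7 atm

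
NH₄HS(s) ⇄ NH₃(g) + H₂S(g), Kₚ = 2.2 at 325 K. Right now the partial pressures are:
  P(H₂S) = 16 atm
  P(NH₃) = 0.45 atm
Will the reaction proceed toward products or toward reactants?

toward reactants

(NH₄HS is a pure solid — omitted from Qₚ.)
Qₚ = P(NH₃)·P(H₂S) = (0.45)·(16) = 7.2
Qₚ = 7.2 > Kₚ = 2.2, so the reverse reaction proceeds.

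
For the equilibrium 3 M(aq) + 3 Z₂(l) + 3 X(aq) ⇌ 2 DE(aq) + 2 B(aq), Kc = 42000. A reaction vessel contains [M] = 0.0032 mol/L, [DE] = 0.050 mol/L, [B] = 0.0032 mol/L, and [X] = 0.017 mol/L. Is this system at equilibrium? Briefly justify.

no; Q > K, reaction proceeds in reverse

(Z₂ is a pure liquid — omitted from Qc.)
Qc = [DE]²·[B]² / ([M]³·[X]³) = (0.050)²·(0.0032)² / ((0.0032)³·(0.017)³) = 1.6×10⁵
Qc = 1.6×10⁵ > Kc = 42000: net reverse reaction.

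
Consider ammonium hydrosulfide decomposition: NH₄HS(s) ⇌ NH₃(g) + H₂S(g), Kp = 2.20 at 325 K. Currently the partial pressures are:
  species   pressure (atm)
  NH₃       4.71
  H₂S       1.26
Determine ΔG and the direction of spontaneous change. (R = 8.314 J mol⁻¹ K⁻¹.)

(NH₄HS is a pure solid — omitted from Qp.)
Qp = P(NH₃)·P(H₂S) = (4.71)·(1.26) = 5.93
ΔG = RT ln(Qp/Kp) = (8.314 J mol⁻¹ K⁻¹)(325 K) × ln(5.93/2.20)
   = (2.702 kJ/mol)(0.9916) = 2.68 kJ/mol
ΔG > 0, so the forward reaction is non-spontaneous (proceeds in reverse).

ΔG = 2.68 kJ/mol; the forward reaction is non-spontaneous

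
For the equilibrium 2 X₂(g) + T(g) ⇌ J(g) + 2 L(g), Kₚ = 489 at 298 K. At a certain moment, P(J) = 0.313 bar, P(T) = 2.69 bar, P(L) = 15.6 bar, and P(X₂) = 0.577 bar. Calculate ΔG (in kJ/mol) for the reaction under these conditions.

ΔG = -4.33 kJ/mol

Qₚ = P(J)·P(L)² / (P(X₂)²·P(T)) = (0.313)·(15.6)² / ((0.577)²·(2.69)) = 85.1
ΔG = RT ln(Qₚ/Kₚ) = (8.314 J mol⁻¹ K⁻¹)(298 K) × ln(85.1/489)
   = (2.478 kJ/mol)(-1.749) = -4.33 kJ/mol
ΔG < 0, so the forward reaction is spontaneous (proceeds forward).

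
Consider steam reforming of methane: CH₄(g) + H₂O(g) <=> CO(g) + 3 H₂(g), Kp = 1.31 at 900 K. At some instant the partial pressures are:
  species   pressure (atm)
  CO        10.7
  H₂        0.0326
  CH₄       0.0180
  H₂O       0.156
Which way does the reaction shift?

toward products

Qp = P(CO)·P(H₂)³ / (P(CH₄)·P(H₂O)) = (10.7)·(0.0326)³ / ((0.0180)·(0.156)) = 0.132
Qp = 0.132 < Kp = 1.31, so the forward reaction proceeds.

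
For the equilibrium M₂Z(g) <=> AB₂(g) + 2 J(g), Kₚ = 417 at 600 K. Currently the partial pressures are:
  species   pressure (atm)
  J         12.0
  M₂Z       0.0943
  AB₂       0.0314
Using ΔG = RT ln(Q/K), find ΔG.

ΔG = -10.8 kJ/mol

Qₚ = P(AB₂)·P(J)² / P(M₂Z) = (0.0314)·(12.0)² / (0.0943) = 47.9
ΔG = RT ln(Qₚ/Kₚ) = (8.314 J mol⁻¹ K⁻¹)(600 K) × ln(47.9/417)
   = (4.988 kJ/mol)(-2.164) = -10.8 kJ/mol
ΔG < 0, so the forward reaction is spontaneous (proceeds forward).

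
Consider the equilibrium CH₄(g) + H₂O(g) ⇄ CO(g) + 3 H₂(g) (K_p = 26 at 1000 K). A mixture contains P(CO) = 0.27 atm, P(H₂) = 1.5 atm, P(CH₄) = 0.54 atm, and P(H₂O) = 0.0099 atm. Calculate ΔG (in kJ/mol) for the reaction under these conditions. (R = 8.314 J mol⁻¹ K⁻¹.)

Q_p = P(CO)·P(H₂)³ / (P(CH₄)·P(H₂O)) = (0.27)·(1.5)³ / ((0.54)·(0.0099)) = 170
ΔG = RT ln(Q_p/K_p) = (8.314 J mol⁻¹ K⁻¹)(1000 K) × ln(170/26)
   = (8.314 kJ/mol)(1.878) = 15.6 kJ/mol
ΔG > 0, so the forward reaction is non-spontaneous (proceeds in reverse).

ΔG = 15.6 kJ/mol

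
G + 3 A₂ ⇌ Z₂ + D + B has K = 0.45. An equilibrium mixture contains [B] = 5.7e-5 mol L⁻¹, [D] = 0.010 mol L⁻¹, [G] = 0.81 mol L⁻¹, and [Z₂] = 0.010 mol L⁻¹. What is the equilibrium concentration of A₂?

At equilibrium, K = [Z₂]·[D]·[B] / ([G]·[A₂]³) = 0.45.
(0.010)·(0.010)·(5.7e-5) / ((0.81)·([A₂])³) = 0.45
[A₂]³ = 1.56e-8 ⇒ [A₂] = 0.0025 mol L⁻¹

[A₂] = 0.0025 mol L⁻¹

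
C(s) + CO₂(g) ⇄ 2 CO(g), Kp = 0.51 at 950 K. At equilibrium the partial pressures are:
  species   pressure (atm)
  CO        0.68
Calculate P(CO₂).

(C is a pure solid — omitted from Kp.)
At equilibrium, Kp = P(CO)² / P(CO₂) = 0.51.
(0.68)² / (P(CO₂)) = 0.51
P(CO₂) = 0.907 = 0.91 atm

P(CO₂) = 0.91 atm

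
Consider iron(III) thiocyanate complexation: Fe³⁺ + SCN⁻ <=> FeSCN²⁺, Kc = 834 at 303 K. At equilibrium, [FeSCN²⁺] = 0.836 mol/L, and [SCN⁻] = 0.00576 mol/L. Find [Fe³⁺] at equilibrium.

[Fe³⁺] = 0.174 mol/L

At equilibrium, Kc = [FeSCN²⁺] / ([Fe³⁺]·[SCN⁻]) = 834.
(0.836) / (([Fe³⁺])·(0.00576)) = 834
[Fe³⁺] = 0.174 mol/L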